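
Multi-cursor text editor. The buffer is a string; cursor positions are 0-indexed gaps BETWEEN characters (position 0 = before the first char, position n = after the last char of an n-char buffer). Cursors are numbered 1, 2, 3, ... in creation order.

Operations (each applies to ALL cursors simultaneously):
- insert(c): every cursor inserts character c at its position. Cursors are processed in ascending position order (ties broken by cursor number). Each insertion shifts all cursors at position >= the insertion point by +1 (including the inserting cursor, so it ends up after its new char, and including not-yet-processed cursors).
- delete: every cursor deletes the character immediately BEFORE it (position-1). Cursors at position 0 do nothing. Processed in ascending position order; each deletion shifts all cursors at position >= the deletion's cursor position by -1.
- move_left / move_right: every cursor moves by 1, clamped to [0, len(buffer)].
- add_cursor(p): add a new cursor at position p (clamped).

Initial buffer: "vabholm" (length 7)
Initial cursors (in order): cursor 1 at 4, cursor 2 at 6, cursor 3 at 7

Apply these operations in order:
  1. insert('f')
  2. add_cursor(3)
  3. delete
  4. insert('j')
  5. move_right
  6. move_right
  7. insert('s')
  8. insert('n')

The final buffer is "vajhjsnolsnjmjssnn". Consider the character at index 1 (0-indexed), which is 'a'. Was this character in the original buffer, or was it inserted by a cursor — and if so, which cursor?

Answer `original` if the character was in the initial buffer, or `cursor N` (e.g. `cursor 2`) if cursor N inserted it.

After op 1 (insert('f')): buffer="vabhfolfmf" (len 10), cursors c1@5 c2@8 c3@10, authorship ....1..2.3
After op 2 (add_cursor(3)): buffer="vabhfolfmf" (len 10), cursors c4@3 c1@5 c2@8 c3@10, authorship ....1..2.3
After op 3 (delete): buffer="vaholm" (len 6), cursors c4@2 c1@3 c2@5 c3@6, authorship ......
After op 4 (insert('j')): buffer="vajhjoljmj" (len 10), cursors c4@3 c1@5 c2@8 c3@10, authorship ..4.1..2.3
After op 5 (move_right): buffer="vajhjoljmj" (len 10), cursors c4@4 c1@6 c2@9 c3@10, authorship ..4.1..2.3
After op 6 (move_right): buffer="vajhjoljmj" (len 10), cursors c4@5 c1@7 c2@10 c3@10, authorship ..4.1..2.3
After op 7 (insert('s')): buffer="vajhjsolsjmjss" (len 14), cursors c4@6 c1@9 c2@14 c3@14, authorship ..4.14..12.323
After op 8 (insert('n')): buffer="vajhjsnolsnjmjssnn" (len 18), cursors c4@7 c1@11 c2@18 c3@18, authorship ..4.144..112.32323
Authorship (.=original, N=cursor N): . . 4 . 1 4 4 . . 1 1 2 . 3 2 3 2 3
Index 1: author = original

Answer: original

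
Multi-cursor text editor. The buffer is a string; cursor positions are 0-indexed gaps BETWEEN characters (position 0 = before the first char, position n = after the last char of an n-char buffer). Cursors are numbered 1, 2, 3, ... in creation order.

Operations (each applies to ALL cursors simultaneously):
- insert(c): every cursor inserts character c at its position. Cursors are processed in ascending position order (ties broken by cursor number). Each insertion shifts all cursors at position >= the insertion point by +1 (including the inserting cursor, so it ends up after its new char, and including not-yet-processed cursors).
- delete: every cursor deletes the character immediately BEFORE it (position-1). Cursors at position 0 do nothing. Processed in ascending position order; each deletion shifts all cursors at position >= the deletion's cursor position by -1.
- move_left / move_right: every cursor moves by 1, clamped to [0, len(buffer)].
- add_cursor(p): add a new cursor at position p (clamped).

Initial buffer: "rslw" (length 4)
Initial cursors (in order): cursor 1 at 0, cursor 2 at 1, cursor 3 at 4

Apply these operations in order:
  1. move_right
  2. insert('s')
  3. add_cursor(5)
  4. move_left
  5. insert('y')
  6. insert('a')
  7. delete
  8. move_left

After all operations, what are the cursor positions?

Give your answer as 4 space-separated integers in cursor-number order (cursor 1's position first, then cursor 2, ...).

After op 1 (move_right): buffer="rslw" (len 4), cursors c1@1 c2@2 c3@4, authorship ....
After op 2 (insert('s')): buffer="rssslws" (len 7), cursors c1@2 c2@4 c3@7, authorship .1.2..3
After op 3 (add_cursor(5)): buffer="rssslws" (len 7), cursors c1@2 c2@4 c4@5 c3@7, authorship .1.2..3
After op 4 (move_left): buffer="rssslws" (len 7), cursors c1@1 c2@3 c4@4 c3@6, authorship .1.2..3
After op 5 (insert('y')): buffer="ryssysylwys" (len 11), cursors c1@2 c2@5 c4@7 c3@10, authorship .11.224..33
After op 6 (insert('a')): buffer="ryassyasyalwyas" (len 15), cursors c1@3 c2@7 c4@10 c3@14, authorship .111.22244..333
After op 7 (delete): buffer="ryssysylwys" (len 11), cursors c1@2 c2@5 c4@7 c3@10, authorship .11.224..33
After op 8 (move_left): buffer="ryssysylwys" (len 11), cursors c1@1 c2@4 c4@6 c3@9, authorship .11.224..33

Answer: 1 4 9 6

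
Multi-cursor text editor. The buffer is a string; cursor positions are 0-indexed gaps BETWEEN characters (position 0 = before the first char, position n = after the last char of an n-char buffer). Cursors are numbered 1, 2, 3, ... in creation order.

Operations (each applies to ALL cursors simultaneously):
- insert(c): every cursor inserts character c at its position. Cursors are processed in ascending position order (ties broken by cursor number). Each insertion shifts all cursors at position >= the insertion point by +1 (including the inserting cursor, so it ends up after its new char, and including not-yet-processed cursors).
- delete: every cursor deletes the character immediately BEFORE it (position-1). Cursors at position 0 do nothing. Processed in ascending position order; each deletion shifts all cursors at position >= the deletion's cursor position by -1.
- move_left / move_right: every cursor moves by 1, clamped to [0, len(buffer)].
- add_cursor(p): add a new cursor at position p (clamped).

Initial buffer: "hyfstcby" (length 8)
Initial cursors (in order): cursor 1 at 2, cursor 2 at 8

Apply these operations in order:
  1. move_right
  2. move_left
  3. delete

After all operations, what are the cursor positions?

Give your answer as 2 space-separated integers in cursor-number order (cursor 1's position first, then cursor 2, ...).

After op 1 (move_right): buffer="hyfstcby" (len 8), cursors c1@3 c2@8, authorship ........
After op 2 (move_left): buffer="hyfstcby" (len 8), cursors c1@2 c2@7, authorship ........
After op 3 (delete): buffer="hfstcy" (len 6), cursors c1@1 c2@5, authorship ......

Answer: 1 5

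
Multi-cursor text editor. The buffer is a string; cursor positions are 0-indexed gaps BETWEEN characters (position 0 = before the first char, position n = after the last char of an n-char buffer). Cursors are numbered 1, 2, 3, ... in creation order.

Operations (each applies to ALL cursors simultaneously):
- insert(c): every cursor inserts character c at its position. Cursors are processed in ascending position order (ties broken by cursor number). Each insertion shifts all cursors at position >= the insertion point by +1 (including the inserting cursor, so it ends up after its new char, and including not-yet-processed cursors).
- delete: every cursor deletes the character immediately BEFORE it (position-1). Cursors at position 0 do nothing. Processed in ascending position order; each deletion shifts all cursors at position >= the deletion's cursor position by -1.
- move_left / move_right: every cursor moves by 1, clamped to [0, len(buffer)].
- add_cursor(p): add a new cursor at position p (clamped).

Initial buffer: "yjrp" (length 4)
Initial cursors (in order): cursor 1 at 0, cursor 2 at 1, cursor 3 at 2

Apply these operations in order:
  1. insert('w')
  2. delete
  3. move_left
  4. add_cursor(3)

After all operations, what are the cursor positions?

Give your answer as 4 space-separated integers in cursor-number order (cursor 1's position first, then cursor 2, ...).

After op 1 (insert('w')): buffer="wywjwrp" (len 7), cursors c1@1 c2@3 c3@5, authorship 1.2.3..
After op 2 (delete): buffer="yjrp" (len 4), cursors c1@0 c2@1 c3@2, authorship ....
After op 3 (move_left): buffer="yjrp" (len 4), cursors c1@0 c2@0 c3@1, authorship ....
After op 4 (add_cursor(3)): buffer="yjrp" (len 4), cursors c1@0 c2@0 c3@1 c4@3, authorship ....

Answer: 0 0 1 3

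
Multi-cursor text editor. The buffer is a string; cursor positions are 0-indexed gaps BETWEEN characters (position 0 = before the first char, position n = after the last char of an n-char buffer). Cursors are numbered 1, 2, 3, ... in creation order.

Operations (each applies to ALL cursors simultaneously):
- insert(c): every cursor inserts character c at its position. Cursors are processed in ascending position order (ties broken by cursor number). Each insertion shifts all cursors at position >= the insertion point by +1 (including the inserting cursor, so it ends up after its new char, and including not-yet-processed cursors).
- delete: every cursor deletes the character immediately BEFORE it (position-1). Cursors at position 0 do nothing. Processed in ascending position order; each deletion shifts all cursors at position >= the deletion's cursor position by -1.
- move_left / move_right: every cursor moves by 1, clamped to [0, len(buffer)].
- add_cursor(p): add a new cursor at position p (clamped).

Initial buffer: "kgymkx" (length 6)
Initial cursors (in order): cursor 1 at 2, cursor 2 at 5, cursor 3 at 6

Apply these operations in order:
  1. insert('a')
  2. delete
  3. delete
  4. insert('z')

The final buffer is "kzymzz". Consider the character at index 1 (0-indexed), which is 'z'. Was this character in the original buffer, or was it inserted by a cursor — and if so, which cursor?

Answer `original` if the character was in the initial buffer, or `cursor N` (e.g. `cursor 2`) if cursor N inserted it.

After op 1 (insert('a')): buffer="kgaymkaxa" (len 9), cursors c1@3 c2@7 c3@9, authorship ..1...2.3
After op 2 (delete): buffer="kgymkx" (len 6), cursors c1@2 c2@5 c3@6, authorship ......
After op 3 (delete): buffer="kym" (len 3), cursors c1@1 c2@3 c3@3, authorship ...
After op 4 (insert('z')): buffer="kzymzz" (len 6), cursors c1@2 c2@6 c3@6, authorship .1..23
Authorship (.=original, N=cursor N): . 1 . . 2 3
Index 1: author = 1

Answer: cursor 1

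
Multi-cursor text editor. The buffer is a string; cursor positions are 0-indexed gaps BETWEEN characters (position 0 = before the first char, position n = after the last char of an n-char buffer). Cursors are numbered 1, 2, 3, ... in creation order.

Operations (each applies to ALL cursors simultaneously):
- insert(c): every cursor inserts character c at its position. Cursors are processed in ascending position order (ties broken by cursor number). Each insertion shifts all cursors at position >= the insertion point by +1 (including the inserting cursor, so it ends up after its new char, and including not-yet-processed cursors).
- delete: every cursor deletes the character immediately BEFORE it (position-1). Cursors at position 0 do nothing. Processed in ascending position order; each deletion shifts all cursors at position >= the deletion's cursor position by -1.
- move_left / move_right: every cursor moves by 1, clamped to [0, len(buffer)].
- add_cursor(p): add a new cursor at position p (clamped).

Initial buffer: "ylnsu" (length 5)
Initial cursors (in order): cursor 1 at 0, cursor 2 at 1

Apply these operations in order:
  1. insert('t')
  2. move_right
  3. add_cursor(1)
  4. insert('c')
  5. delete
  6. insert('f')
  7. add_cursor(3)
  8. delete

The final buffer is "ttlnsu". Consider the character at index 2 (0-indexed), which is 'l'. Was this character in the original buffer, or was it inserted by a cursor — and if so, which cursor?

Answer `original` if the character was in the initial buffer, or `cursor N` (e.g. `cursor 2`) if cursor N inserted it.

Answer: original

Derivation:
After op 1 (insert('t')): buffer="tytlnsu" (len 7), cursors c1@1 c2@3, authorship 1.2....
After op 2 (move_right): buffer="tytlnsu" (len 7), cursors c1@2 c2@4, authorship 1.2....
After op 3 (add_cursor(1)): buffer="tytlnsu" (len 7), cursors c3@1 c1@2 c2@4, authorship 1.2....
After op 4 (insert('c')): buffer="tcyctlcnsu" (len 10), cursors c3@2 c1@4 c2@7, authorship 13.12.2...
After op 5 (delete): buffer="tytlnsu" (len 7), cursors c3@1 c1@2 c2@4, authorship 1.2....
After op 6 (insert('f')): buffer="tfyftlfnsu" (len 10), cursors c3@2 c1@4 c2@7, authorship 13.12.2...
After op 7 (add_cursor(3)): buffer="tfyftlfnsu" (len 10), cursors c3@2 c4@3 c1@4 c2@7, authorship 13.12.2...
After op 8 (delete): buffer="ttlnsu" (len 6), cursors c1@1 c3@1 c4@1 c2@3, authorship 12....
Authorship (.=original, N=cursor N): 1 2 . . . .
Index 2: author = original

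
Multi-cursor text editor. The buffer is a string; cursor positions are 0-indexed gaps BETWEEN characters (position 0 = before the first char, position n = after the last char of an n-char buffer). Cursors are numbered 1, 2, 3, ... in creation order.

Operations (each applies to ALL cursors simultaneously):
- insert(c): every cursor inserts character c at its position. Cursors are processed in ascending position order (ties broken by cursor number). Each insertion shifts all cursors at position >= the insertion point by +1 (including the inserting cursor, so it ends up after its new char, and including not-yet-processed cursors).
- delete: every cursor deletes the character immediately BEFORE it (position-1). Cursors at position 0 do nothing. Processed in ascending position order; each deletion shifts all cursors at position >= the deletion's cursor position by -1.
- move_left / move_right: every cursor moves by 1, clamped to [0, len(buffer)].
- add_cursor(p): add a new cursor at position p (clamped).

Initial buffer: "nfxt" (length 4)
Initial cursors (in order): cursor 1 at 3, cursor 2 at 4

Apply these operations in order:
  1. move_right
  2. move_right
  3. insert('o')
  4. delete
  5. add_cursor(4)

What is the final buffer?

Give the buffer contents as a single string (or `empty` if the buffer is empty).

After op 1 (move_right): buffer="nfxt" (len 4), cursors c1@4 c2@4, authorship ....
After op 2 (move_right): buffer="nfxt" (len 4), cursors c1@4 c2@4, authorship ....
After op 3 (insert('o')): buffer="nfxtoo" (len 6), cursors c1@6 c2@6, authorship ....12
After op 4 (delete): buffer="nfxt" (len 4), cursors c1@4 c2@4, authorship ....
After op 5 (add_cursor(4)): buffer="nfxt" (len 4), cursors c1@4 c2@4 c3@4, authorship ....

Answer: nfxt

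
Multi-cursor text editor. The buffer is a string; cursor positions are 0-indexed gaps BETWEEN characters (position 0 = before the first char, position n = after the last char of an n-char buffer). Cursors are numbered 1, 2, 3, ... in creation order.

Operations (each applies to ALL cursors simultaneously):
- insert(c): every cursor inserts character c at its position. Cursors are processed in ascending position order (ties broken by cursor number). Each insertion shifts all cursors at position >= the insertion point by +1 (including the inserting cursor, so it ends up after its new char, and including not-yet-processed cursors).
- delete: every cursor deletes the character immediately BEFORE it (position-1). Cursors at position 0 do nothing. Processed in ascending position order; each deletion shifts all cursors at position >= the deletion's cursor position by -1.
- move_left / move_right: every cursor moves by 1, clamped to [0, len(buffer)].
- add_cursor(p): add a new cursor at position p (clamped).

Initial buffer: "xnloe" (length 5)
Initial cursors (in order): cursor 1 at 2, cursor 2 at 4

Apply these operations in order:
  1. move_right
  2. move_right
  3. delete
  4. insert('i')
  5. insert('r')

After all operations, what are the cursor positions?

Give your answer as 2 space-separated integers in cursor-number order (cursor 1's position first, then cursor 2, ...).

After op 1 (move_right): buffer="xnloe" (len 5), cursors c1@3 c2@5, authorship .....
After op 2 (move_right): buffer="xnloe" (len 5), cursors c1@4 c2@5, authorship .....
After op 3 (delete): buffer="xnl" (len 3), cursors c1@3 c2@3, authorship ...
After op 4 (insert('i')): buffer="xnlii" (len 5), cursors c1@5 c2@5, authorship ...12
After op 5 (insert('r')): buffer="xnliirr" (len 7), cursors c1@7 c2@7, authorship ...1212

Answer: 7 7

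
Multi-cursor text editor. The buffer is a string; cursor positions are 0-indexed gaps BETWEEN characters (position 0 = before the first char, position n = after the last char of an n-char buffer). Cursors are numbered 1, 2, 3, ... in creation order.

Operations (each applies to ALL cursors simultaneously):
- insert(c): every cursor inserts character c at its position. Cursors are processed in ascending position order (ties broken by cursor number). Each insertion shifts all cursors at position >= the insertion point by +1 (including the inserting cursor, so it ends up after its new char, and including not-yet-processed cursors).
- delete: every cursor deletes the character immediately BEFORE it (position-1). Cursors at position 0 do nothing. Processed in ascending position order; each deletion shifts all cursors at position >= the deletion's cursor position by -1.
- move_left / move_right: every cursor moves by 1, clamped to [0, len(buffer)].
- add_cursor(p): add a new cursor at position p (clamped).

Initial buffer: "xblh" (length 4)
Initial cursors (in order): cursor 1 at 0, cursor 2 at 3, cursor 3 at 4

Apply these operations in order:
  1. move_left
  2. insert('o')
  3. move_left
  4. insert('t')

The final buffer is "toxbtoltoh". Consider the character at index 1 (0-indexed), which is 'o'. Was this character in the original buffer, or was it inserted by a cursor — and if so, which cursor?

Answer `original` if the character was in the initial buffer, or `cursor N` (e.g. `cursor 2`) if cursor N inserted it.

Answer: cursor 1

Derivation:
After op 1 (move_left): buffer="xblh" (len 4), cursors c1@0 c2@2 c3@3, authorship ....
After op 2 (insert('o')): buffer="oxboloh" (len 7), cursors c1@1 c2@4 c3@6, authorship 1..2.3.
After op 3 (move_left): buffer="oxboloh" (len 7), cursors c1@0 c2@3 c3@5, authorship 1..2.3.
After op 4 (insert('t')): buffer="toxbtoltoh" (len 10), cursors c1@1 c2@5 c3@8, authorship 11..22.33.
Authorship (.=original, N=cursor N): 1 1 . . 2 2 . 3 3 .
Index 1: author = 1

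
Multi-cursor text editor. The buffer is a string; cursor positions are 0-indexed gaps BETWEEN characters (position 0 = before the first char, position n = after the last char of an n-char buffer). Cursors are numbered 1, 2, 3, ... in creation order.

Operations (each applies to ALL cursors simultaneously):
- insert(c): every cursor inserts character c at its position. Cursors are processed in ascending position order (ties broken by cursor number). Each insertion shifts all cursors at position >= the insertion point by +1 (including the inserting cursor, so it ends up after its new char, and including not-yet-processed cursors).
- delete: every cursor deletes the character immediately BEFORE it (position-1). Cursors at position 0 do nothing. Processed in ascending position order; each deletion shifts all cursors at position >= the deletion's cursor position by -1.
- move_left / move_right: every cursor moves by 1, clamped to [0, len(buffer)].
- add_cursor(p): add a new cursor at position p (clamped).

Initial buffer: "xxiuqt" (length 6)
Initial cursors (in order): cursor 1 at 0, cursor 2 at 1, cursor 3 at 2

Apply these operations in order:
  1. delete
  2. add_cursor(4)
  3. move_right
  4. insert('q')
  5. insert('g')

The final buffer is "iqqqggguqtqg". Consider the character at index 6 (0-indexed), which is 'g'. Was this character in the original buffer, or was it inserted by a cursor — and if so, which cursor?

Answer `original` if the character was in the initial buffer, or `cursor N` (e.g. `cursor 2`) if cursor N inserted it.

Answer: cursor 3

Derivation:
After op 1 (delete): buffer="iuqt" (len 4), cursors c1@0 c2@0 c3@0, authorship ....
After op 2 (add_cursor(4)): buffer="iuqt" (len 4), cursors c1@0 c2@0 c3@0 c4@4, authorship ....
After op 3 (move_right): buffer="iuqt" (len 4), cursors c1@1 c2@1 c3@1 c4@4, authorship ....
After op 4 (insert('q')): buffer="iqqquqtq" (len 8), cursors c1@4 c2@4 c3@4 c4@8, authorship .123...4
After op 5 (insert('g')): buffer="iqqqggguqtqg" (len 12), cursors c1@7 c2@7 c3@7 c4@12, authorship .123123...44
Authorship (.=original, N=cursor N): . 1 2 3 1 2 3 . . . 4 4
Index 6: author = 3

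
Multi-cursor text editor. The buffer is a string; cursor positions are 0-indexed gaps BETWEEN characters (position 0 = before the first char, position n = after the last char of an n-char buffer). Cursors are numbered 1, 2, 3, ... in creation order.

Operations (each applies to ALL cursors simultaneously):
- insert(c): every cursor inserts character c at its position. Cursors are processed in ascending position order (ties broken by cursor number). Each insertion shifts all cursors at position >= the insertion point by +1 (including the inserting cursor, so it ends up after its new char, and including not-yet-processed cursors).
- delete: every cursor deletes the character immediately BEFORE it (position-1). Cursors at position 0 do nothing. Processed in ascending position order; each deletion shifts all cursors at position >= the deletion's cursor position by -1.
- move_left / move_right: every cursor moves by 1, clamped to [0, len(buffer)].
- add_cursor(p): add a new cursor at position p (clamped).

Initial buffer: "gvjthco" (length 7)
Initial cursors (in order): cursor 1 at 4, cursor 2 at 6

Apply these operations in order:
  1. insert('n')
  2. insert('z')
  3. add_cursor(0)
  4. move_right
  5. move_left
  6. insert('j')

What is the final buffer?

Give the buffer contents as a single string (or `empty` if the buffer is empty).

Answer: jgvjtnzjhcnzjo

Derivation:
After op 1 (insert('n')): buffer="gvjtnhcno" (len 9), cursors c1@5 c2@8, authorship ....1..2.
After op 2 (insert('z')): buffer="gvjtnzhcnzo" (len 11), cursors c1@6 c2@10, authorship ....11..22.
After op 3 (add_cursor(0)): buffer="gvjtnzhcnzo" (len 11), cursors c3@0 c1@6 c2@10, authorship ....11..22.
After op 4 (move_right): buffer="gvjtnzhcnzo" (len 11), cursors c3@1 c1@7 c2@11, authorship ....11..22.
After op 5 (move_left): buffer="gvjtnzhcnzo" (len 11), cursors c3@0 c1@6 c2@10, authorship ....11..22.
After op 6 (insert('j')): buffer="jgvjtnzjhcnzjo" (len 14), cursors c3@1 c1@8 c2@13, authorship 3....111..222.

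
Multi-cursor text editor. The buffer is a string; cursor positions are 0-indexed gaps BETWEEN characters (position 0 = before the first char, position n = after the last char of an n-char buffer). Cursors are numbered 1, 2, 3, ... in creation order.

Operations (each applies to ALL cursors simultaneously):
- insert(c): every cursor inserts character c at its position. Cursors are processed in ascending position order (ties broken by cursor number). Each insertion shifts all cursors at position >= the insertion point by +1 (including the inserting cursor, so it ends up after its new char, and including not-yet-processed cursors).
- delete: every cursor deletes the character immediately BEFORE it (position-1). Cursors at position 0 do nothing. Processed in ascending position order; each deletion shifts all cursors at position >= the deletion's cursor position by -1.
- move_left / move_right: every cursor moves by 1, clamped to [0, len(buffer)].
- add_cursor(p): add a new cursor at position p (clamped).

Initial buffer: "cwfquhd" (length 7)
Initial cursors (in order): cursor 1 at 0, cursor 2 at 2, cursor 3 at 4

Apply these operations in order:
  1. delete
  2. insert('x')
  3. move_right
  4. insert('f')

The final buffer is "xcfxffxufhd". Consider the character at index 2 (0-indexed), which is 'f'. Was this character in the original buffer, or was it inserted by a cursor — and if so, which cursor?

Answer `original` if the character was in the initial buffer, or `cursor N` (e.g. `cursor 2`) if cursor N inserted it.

Answer: cursor 1

Derivation:
After op 1 (delete): buffer="cfuhd" (len 5), cursors c1@0 c2@1 c3@2, authorship .....
After op 2 (insert('x')): buffer="xcxfxuhd" (len 8), cursors c1@1 c2@3 c3@5, authorship 1.2.3...
After op 3 (move_right): buffer="xcxfxuhd" (len 8), cursors c1@2 c2@4 c3@6, authorship 1.2.3...
After op 4 (insert('f')): buffer="xcfxffxufhd" (len 11), cursors c1@3 c2@6 c3@9, authorship 1.12.23.3..
Authorship (.=original, N=cursor N): 1 . 1 2 . 2 3 . 3 . .
Index 2: author = 1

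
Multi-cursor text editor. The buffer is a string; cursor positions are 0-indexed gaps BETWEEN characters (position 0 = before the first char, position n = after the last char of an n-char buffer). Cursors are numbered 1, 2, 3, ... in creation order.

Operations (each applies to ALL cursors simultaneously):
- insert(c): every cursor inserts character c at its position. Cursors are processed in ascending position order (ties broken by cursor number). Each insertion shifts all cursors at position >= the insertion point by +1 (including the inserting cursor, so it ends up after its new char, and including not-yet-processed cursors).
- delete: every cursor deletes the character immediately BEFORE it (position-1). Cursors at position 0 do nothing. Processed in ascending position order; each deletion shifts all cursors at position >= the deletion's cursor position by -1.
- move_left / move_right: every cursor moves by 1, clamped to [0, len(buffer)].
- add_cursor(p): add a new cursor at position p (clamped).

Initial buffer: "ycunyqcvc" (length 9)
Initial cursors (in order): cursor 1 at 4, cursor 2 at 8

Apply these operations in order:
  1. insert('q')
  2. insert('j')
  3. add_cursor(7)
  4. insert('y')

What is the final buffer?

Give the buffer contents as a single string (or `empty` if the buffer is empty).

Answer: ycunqjyyyqcvqjyc

Derivation:
After op 1 (insert('q')): buffer="ycunqyqcvqc" (len 11), cursors c1@5 c2@10, authorship ....1....2.
After op 2 (insert('j')): buffer="ycunqjyqcvqjc" (len 13), cursors c1@6 c2@12, authorship ....11....22.
After op 3 (add_cursor(7)): buffer="ycunqjyqcvqjc" (len 13), cursors c1@6 c3@7 c2@12, authorship ....11....22.
After op 4 (insert('y')): buffer="ycunqjyyyqcvqjyc" (len 16), cursors c1@7 c3@9 c2@15, authorship ....111.3...222.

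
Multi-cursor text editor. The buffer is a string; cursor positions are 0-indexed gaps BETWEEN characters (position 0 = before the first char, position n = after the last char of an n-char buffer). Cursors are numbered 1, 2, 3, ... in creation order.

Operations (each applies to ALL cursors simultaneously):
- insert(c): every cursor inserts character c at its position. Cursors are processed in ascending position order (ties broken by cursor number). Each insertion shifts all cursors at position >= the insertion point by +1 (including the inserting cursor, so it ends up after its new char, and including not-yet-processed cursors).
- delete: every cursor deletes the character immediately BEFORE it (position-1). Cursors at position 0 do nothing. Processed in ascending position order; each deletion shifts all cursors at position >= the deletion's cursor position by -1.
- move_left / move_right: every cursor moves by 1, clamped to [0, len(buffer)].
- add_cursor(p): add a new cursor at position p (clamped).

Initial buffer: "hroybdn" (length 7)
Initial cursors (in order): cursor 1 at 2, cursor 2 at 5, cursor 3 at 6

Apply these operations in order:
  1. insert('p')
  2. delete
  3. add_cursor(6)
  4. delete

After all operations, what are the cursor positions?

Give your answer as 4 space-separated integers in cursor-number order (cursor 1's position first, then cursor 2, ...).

Answer: 1 2 2 2

Derivation:
After op 1 (insert('p')): buffer="hrpoybpdpn" (len 10), cursors c1@3 c2@7 c3@9, authorship ..1...2.3.
After op 2 (delete): buffer="hroybdn" (len 7), cursors c1@2 c2@5 c3@6, authorship .......
After op 3 (add_cursor(6)): buffer="hroybdn" (len 7), cursors c1@2 c2@5 c3@6 c4@6, authorship .......
After op 4 (delete): buffer="hon" (len 3), cursors c1@1 c2@2 c3@2 c4@2, authorship ...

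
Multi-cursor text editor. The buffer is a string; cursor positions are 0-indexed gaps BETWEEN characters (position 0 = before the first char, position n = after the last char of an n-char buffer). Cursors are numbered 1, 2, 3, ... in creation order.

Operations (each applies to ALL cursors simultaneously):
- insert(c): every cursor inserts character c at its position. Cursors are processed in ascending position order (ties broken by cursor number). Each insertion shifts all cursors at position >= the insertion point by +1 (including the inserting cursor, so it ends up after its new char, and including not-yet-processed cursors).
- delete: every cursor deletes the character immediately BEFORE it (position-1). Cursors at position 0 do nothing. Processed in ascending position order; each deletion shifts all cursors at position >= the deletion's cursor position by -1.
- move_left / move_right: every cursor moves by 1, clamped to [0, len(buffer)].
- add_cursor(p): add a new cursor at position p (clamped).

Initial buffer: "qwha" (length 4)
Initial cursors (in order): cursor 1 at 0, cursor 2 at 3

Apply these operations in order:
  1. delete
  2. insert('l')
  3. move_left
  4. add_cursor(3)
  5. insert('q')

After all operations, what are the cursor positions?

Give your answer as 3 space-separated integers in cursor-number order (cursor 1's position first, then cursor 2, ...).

After op 1 (delete): buffer="qwa" (len 3), cursors c1@0 c2@2, authorship ...
After op 2 (insert('l')): buffer="lqwla" (len 5), cursors c1@1 c2@4, authorship 1..2.
After op 3 (move_left): buffer="lqwla" (len 5), cursors c1@0 c2@3, authorship 1..2.
After op 4 (add_cursor(3)): buffer="lqwla" (len 5), cursors c1@0 c2@3 c3@3, authorship 1..2.
After op 5 (insert('q')): buffer="qlqwqqla" (len 8), cursors c1@1 c2@6 c3@6, authorship 11..232.

Answer: 1 6 6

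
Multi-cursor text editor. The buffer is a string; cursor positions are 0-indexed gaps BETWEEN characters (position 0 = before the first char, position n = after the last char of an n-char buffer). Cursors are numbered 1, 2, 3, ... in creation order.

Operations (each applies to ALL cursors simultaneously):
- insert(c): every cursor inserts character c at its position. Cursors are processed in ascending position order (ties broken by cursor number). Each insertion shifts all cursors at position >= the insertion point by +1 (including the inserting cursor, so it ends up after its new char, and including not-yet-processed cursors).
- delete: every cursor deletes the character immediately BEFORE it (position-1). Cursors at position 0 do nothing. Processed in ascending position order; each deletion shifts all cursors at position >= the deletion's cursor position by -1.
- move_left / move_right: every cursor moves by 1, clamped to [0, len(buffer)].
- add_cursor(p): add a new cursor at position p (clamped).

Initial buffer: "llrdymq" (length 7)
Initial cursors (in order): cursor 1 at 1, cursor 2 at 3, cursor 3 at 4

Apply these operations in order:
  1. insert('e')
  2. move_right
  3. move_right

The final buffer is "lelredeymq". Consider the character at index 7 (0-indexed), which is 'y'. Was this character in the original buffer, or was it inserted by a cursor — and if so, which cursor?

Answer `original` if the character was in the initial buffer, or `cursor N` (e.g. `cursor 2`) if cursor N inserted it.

After op 1 (insert('e')): buffer="lelredeymq" (len 10), cursors c1@2 c2@5 c3@7, authorship .1..2.3...
After op 2 (move_right): buffer="lelredeymq" (len 10), cursors c1@3 c2@6 c3@8, authorship .1..2.3...
After op 3 (move_right): buffer="lelredeymq" (len 10), cursors c1@4 c2@7 c3@9, authorship .1..2.3...
Authorship (.=original, N=cursor N): . 1 . . 2 . 3 . . .
Index 7: author = original

Answer: original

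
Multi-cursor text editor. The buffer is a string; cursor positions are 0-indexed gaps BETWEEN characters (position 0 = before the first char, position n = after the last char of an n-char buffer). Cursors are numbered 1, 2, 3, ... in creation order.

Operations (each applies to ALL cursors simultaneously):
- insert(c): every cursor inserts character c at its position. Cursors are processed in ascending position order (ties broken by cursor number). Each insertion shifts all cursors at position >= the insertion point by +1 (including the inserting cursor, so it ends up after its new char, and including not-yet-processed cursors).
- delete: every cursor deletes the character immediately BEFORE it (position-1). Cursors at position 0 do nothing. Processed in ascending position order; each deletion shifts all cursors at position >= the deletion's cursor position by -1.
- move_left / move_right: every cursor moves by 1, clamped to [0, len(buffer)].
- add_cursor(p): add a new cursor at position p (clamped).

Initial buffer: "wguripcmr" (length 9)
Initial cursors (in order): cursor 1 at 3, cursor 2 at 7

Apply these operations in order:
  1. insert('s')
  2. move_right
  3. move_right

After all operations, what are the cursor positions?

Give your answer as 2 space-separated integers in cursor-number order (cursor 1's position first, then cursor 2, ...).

After op 1 (insert('s')): buffer="wgusripcsmr" (len 11), cursors c1@4 c2@9, authorship ...1....2..
After op 2 (move_right): buffer="wgusripcsmr" (len 11), cursors c1@5 c2@10, authorship ...1....2..
After op 3 (move_right): buffer="wgusripcsmr" (len 11), cursors c1@6 c2@11, authorship ...1....2..

Answer: 6 11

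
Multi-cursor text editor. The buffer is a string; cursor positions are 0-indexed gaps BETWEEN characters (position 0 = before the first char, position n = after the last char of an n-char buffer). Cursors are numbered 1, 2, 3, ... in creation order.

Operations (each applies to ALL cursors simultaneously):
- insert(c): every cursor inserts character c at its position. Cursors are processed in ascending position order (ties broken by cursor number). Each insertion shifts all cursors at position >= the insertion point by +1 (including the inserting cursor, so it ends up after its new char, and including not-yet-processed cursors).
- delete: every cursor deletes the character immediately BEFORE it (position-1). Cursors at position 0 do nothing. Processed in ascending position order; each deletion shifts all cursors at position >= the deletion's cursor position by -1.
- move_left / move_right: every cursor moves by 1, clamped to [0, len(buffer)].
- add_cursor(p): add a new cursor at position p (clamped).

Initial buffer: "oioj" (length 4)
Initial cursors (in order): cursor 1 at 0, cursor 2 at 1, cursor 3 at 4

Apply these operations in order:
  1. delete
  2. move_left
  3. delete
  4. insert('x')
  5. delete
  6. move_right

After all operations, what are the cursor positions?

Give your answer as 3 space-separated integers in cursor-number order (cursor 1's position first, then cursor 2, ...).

Answer: 1 1 1

Derivation:
After op 1 (delete): buffer="io" (len 2), cursors c1@0 c2@0 c3@2, authorship ..
After op 2 (move_left): buffer="io" (len 2), cursors c1@0 c2@0 c3@1, authorship ..
After op 3 (delete): buffer="o" (len 1), cursors c1@0 c2@0 c3@0, authorship .
After op 4 (insert('x')): buffer="xxxo" (len 4), cursors c1@3 c2@3 c3@3, authorship 123.
After op 5 (delete): buffer="o" (len 1), cursors c1@0 c2@0 c3@0, authorship .
After op 6 (move_right): buffer="o" (len 1), cursors c1@1 c2@1 c3@1, authorship .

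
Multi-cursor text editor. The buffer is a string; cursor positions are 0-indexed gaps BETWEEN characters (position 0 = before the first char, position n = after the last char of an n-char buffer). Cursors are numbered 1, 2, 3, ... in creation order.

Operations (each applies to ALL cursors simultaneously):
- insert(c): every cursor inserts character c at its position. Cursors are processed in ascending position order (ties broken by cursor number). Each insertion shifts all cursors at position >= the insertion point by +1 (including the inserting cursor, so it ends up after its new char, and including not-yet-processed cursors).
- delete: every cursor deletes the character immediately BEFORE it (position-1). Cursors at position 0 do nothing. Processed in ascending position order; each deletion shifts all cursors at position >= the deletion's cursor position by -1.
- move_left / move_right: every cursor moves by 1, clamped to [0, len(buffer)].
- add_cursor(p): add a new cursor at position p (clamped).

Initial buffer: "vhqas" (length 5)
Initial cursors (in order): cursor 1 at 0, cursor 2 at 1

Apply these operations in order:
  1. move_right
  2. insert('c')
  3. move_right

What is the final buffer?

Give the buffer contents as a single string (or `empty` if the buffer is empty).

Answer: vchcqas

Derivation:
After op 1 (move_right): buffer="vhqas" (len 5), cursors c1@1 c2@2, authorship .....
After op 2 (insert('c')): buffer="vchcqas" (len 7), cursors c1@2 c2@4, authorship .1.2...
After op 3 (move_right): buffer="vchcqas" (len 7), cursors c1@3 c2@5, authorship .1.2...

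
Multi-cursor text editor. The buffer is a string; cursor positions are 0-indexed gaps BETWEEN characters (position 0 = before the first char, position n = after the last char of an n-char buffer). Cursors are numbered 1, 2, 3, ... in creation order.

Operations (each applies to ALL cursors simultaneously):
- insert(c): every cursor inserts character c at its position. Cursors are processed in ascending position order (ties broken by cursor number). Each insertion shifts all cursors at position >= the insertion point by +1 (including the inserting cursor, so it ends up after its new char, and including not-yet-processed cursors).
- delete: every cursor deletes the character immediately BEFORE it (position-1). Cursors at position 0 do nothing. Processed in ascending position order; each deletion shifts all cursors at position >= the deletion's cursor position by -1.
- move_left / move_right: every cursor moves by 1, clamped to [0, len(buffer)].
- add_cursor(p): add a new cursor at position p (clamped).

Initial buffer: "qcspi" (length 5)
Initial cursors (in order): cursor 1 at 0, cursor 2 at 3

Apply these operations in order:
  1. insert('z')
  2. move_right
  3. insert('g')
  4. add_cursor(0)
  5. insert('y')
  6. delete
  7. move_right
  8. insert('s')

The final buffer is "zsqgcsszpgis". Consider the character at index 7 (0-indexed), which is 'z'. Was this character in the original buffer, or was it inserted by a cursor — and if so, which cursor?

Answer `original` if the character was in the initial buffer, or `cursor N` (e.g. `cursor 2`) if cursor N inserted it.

After op 1 (insert('z')): buffer="zqcszpi" (len 7), cursors c1@1 c2@5, authorship 1...2..
After op 2 (move_right): buffer="zqcszpi" (len 7), cursors c1@2 c2@6, authorship 1...2..
After op 3 (insert('g')): buffer="zqgcszpgi" (len 9), cursors c1@3 c2@8, authorship 1.1..2.2.
After op 4 (add_cursor(0)): buffer="zqgcszpgi" (len 9), cursors c3@0 c1@3 c2@8, authorship 1.1..2.2.
After op 5 (insert('y')): buffer="yzqgycszpgyi" (len 12), cursors c3@1 c1@5 c2@11, authorship 31.11..2.22.
After op 6 (delete): buffer="zqgcszpgi" (len 9), cursors c3@0 c1@3 c2@8, authorship 1.1..2.2.
After op 7 (move_right): buffer="zqgcszpgi" (len 9), cursors c3@1 c1@4 c2@9, authorship 1.1..2.2.
After op 8 (insert('s')): buffer="zsqgcsszpgis" (len 12), cursors c3@2 c1@6 c2@12, authorship 13.1.1.2.2.2
Authorship (.=original, N=cursor N): 1 3 . 1 . 1 . 2 . 2 . 2
Index 7: author = 2

Answer: cursor 2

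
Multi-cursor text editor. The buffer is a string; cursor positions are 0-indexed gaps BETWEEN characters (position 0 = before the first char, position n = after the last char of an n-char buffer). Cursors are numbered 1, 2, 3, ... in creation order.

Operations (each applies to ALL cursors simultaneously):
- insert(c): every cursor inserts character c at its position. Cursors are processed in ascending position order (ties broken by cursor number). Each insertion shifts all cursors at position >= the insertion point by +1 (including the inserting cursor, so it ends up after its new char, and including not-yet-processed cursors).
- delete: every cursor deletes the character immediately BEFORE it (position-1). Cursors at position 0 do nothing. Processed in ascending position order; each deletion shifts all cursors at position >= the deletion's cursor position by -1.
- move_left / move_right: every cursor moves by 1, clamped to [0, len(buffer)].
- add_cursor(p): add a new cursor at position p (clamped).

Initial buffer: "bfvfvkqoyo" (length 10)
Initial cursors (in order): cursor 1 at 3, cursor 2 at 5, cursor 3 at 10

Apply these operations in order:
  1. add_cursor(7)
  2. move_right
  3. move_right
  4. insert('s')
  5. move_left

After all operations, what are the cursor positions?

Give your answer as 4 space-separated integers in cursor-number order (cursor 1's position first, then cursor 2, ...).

Answer: 5 8 13 11

Derivation:
After op 1 (add_cursor(7)): buffer="bfvfvkqoyo" (len 10), cursors c1@3 c2@5 c4@7 c3@10, authorship ..........
After op 2 (move_right): buffer="bfvfvkqoyo" (len 10), cursors c1@4 c2@6 c4@8 c3@10, authorship ..........
After op 3 (move_right): buffer="bfvfvkqoyo" (len 10), cursors c1@5 c2@7 c4@9 c3@10, authorship ..........
After op 4 (insert('s')): buffer="bfvfvskqsoysos" (len 14), cursors c1@6 c2@9 c4@12 c3@14, authorship .....1..2..4.3
After op 5 (move_left): buffer="bfvfvskqsoysos" (len 14), cursors c1@5 c2@8 c4@11 c3@13, authorship .....1..2..4.3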